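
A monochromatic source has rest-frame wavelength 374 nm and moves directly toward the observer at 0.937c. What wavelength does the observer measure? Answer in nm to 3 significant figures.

λ_obs ≈ 67.4 nm

Relativistic Doppler: λ_obs = λ_src √((1−β)/(1+β))
= 374 × √(0.063000/1.9370) = 374 × 0.18035 = 67.4 nm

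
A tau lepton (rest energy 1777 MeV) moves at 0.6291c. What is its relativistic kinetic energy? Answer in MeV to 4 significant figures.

γ = 1/√(1 − 0.6291²) = 1.28646
K = (γ − 1)m₀c² = (1.28646 − 1) × 1777 MeV = 0.286464 × 1777 MeV = 509.0 MeV

K ≈ 509.0 MeV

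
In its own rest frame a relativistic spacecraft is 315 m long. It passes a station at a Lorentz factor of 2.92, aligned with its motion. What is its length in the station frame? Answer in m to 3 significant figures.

L ≈ 108 m

γ = 2.92 (given)
Length contraction: L = L₀/γ = 315/2.92 = 108 m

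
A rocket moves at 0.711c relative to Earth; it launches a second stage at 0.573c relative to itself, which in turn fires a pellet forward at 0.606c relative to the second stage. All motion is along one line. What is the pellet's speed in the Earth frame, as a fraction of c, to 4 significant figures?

Compose boost 2: (0.573 + 0.711)/(1 + 0.573×0.711) = 1.284/1.40740 = 0.912319
Compose boost 3: (0.606 + 0.912319)/(1 + 0.606×0.912319) = 1.51832/1.55287 = 0.9778

u ≈ 0.9778c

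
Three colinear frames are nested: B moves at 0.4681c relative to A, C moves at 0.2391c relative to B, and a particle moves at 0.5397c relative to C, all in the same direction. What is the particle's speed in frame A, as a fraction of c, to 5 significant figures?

u ≈ 0.87527c

Compose boost 2: (0.2391 + 0.4681)/(1 + 0.2391×0.4681) = 0.70720/1.111923 = 0.6360154
Compose boost 3: (0.5397 + 0.6360154)/(1 + 0.5397×0.6360154) = 1.175715/1.343258 = 0.87527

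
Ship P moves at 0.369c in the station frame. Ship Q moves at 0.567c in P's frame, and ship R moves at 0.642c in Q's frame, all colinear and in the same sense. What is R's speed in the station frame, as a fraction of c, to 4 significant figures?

u ≈ 0.9460c

Compose boost 2: (0.567 + 0.369)/(1 + 0.567×0.369) = 0.9360/1.20922 = 0.774051
Compose boost 3: (0.642 + 0.774051)/(1 + 0.642×0.774051) = 1.41605/1.49694 = 0.9460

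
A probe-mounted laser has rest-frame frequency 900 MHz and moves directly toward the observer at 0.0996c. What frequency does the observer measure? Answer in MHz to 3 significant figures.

Relativistic Doppler: f_obs = f_src √((1+β)/(1−β))
= 900 × √(1.0996/0.90040) = 900 × 1.1051 = 995 MHz

f_obs ≈ 995 MHz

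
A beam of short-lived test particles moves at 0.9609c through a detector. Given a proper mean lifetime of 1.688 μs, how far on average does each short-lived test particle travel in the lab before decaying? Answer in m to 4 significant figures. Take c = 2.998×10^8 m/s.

γ = 1/√(1 − 0.9609²) = 3.61147
Dilated lifetime: Δt = γτ₀ = 3.61147 × 1.688 μs = 6.09616 μs
d = vΔt = 0.9609c × 6.09616 μs = 2.88078×10^8 m/s × 6.09616×10^-6 s = 1756 m

d ≈ 1756 m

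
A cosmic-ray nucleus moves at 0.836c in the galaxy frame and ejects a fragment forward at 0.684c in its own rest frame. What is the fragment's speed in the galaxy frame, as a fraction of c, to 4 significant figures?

Compose boost 2: (0.684 + 0.836)/(1 + 0.684×0.836) = 1.520/1.57182 = 0.9670

u ≈ 0.9670c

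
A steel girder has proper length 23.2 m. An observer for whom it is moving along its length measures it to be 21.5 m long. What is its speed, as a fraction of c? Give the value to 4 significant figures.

β ≈ 0.3757

γ = L₀/L = 23.2/21.5 = 1.07907
β = √(1 − 1/γ²) = 0.3757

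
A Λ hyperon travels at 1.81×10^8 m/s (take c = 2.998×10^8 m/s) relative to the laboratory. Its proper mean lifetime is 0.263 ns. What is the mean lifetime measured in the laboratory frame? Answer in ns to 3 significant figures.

Δt ≈ 0.330 ns

β = v/c = 1.81×10^8 / 2.998×10^8 = 0.60374
γ = 1/√(1 − 0.60374²) = 1.2544
Time dilation: Δt = γτ₀ = 1.2544 × 0.263 ns = 0.330 ns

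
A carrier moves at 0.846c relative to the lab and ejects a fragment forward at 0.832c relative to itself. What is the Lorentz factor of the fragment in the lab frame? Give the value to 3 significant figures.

γ ≈ 5.76

u_lab = (0.832 + 0.846)/(1 + 0.832×0.846) = 1.678/1.70387 = 0.984816
γ = 1/√(1 − 0.984816²) = 5.76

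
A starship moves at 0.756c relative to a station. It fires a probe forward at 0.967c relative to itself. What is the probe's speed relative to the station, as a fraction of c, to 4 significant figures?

u ≈ 0.9953c

Relativistic velocity addition: u = (u' + v)/(1 + u'v/c²)
= (0.967 + 0.756)/(1 + 0.967×0.756) = 1.723/1.73105 = 0.9953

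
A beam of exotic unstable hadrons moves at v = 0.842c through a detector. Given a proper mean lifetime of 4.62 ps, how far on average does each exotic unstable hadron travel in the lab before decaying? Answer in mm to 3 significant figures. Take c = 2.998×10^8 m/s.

γ = 1/√(1 − 0.842²) = 1.8536
Dilated lifetime: Δt = γτ₀ = 1.8536 × 4.62 ps = 8.5638 ps
d = vΔt = 0.842c × 8.5638 ps = 2.5243×10^8 m/s × 8.5638×10^-12 s = 2.16 mm

d ≈ 2.16 mm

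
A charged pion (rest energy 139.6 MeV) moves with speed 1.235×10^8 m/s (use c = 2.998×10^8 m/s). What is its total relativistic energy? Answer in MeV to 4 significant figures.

E ≈ 153.2 MeV

β = v/c = 1.235×10^8 / 2.998×10^8 = 0.411941
γ = 1/√(1 − 0.411941²) = 1.09744
E = γm₀c² = 1.09744 × 139.6 MeV = 153.2 MeV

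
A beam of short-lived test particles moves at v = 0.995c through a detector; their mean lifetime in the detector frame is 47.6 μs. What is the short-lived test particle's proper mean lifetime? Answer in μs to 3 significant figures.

τ₀ ≈ 4.75 μs

γ = 1/√(1 − 0.995²) = 10.013
Proper time: τ₀ = Δt/γ = 47.6/10.013 = 4.75 μs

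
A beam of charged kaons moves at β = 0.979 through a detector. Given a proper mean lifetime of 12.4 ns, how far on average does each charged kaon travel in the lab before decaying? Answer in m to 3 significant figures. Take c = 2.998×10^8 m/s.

d ≈ 17.9 m

γ = 1/√(1 − 0.979²) = 4.9053
Dilated lifetime: Δt = γτ₀ = 4.9053 × 12.4 ns = 60.826 ns
d = vΔt = 0.979c × 60.826 ns = 2.9350×10^8 m/s × 6.0826×10^-8 s = 17.9 m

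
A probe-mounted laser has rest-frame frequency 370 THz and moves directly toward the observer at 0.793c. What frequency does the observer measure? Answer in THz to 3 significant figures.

f_obs ≈ 1090 THz

Relativistic Doppler: f_obs = f_src √((1+β)/(1−β))
= 370 × √(1.7930/0.20700) = 370 × 2.9431 = 1090 THz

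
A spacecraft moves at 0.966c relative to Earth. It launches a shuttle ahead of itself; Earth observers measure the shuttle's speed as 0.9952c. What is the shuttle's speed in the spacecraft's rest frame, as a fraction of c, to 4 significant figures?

Inverse velocity addition: u' = (u − v)/(1 − uv/c²)
= (0.9952 − 0.966)/(1 − 0.9952×0.966) = 0.02920/0.0386368 = 0.7558

u' ≈ 0.7558c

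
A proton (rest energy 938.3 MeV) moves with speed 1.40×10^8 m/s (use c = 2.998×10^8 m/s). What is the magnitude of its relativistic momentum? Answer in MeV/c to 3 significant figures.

p ≈ 496 MeV/c

β = v/c = 1.40×10^8 / 2.998×10^8 = 0.46698
γ = 1/√(1 − 0.46698²) = 1.1309
p = γβm₀c = 1.1309 × 0.46698 × 938.3 MeV/c = 496 MeV/c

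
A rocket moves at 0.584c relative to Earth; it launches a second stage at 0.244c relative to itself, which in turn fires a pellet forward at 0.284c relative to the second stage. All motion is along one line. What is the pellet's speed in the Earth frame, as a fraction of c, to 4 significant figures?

Compose boost 2: (0.244 + 0.584)/(1 + 0.244×0.584) = 0.8280/1.14250 = 0.724729
Compose boost 3: (0.284 + 0.724729)/(1 + 0.284×0.724729) = 1.00873/1.20582 = 0.8365

u ≈ 0.8365c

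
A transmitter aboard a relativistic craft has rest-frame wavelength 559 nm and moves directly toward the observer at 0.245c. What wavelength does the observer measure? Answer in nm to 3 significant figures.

λ_obs ≈ 435 nm

Relativistic Doppler: λ_obs = λ_src √((1−β)/(1+β))
= 559 × √(0.75500/1.2450) = 559 × 0.77873 = 435 nm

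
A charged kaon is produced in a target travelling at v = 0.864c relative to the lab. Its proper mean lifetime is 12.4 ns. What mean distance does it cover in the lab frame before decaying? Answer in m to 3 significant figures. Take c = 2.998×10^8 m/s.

γ = 1/√(1 − 0.864²) = 1.9861
Dilated lifetime: Δt = γτ₀ = 1.9861 × 12.4 ns = 24.628 ns
d = vΔt = 0.864c × 24.628 ns = 2.5903×10^8 m/s × 2.4628×10^-8 s = 6.38 m

d ≈ 6.38 m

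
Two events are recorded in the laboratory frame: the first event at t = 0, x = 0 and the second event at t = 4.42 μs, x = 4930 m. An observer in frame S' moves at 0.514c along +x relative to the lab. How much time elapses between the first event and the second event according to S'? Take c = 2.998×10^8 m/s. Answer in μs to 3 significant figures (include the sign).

γ = 1/√(1 − 0.514²) = 1.1658
Δt' = γ(Δt − vΔx/c²) = 1.1658 × (4.42 μs − 0.514×4930 m / (2.998×10^8 m/s))
= 1.1658 × (-4.0324 μs) = -4.70 μs

Δt' ≈ -4.70 μs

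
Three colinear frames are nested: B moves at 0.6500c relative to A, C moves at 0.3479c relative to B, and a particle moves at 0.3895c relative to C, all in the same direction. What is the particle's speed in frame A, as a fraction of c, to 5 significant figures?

Compose boost 2: (0.3479 + 0.6500)/(1 + 0.3479×0.6500) = 0.99790/1.226135 = 0.8138582
Compose boost 3: (0.3895 + 0.8138582)/(1 + 0.3895×0.8138582) = 1.203358/1.316998 = 0.91371

u ≈ 0.91371c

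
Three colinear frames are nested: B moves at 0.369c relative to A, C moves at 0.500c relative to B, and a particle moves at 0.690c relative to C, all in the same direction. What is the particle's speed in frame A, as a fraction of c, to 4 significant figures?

Compose boost 2: (0.500 + 0.369)/(1 + 0.500×0.369) = 0.8690/1.18450 = 0.733643
Compose boost 3: (0.690 + 0.733643)/(1 + 0.690×0.733643) = 1.42364/1.50621 = 0.9452

u ≈ 0.9452c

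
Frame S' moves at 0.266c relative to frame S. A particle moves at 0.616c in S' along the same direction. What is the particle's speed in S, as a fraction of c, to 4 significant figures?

u ≈ 0.7578c

Relativistic velocity addition: u = (u' + v)/(1 + u'v/c²)
= (0.616 + 0.266)/(1 + 0.616×0.266) = 0.8820/1.16386 = 0.7578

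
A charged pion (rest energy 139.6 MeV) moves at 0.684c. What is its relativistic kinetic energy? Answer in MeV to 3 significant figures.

γ = 1/√(1 − 0.684²) = 1.3708
K = (γ − 1)m₀c² = (1.3708 − 1) × 139.6 MeV = 0.37084 × 139.6 MeV = 51.8 MeV

K ≈ 51.8 MeV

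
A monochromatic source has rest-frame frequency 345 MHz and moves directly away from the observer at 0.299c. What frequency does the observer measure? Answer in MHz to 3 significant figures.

f_obs ≈ 253 MHz

Relativistic Doppler: f_obs = f_src √((1−β)/(1+β))
= 345 × √(0.70100/1.2990) = 345 × 0.73461 = 253 MHz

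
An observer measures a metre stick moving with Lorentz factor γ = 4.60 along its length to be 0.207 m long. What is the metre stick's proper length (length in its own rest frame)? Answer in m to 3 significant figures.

γ = 4.60 (given)
L₀ = γL = 4.60 × 0.207 = 0.952 m

L₀ ≈ 0.952 m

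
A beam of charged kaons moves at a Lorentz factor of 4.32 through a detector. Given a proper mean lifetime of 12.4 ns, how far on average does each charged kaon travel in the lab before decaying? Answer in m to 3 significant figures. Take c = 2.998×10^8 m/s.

d ≈ 15.6 m

β = √(1 − 1/γ²) = √(1 − 1/4.32²) = 0.97284
Dilated lifetime: Δt = γτ₀ = 4.32 × 12.4 ns = 53.568 ns
d = vΔt = 0.97284c × 53.568 ns = 2.9166×10^8 m/s × 5.3568×10^-8 s = 15.6 m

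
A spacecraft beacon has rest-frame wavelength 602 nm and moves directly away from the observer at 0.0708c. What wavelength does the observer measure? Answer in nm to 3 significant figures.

λ_obs ≈ 646 nm

Relativistic Doppler: λ_obs = λ_src √((1+β)/(1−β))
= 602 × √(1.0708/0.92920) = 602 × 1.0735 = 646 nm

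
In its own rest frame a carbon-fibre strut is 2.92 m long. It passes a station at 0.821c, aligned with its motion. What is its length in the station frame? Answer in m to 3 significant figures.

L ≈ 1.67 m

γ = 1/√(1 − 0.821²) = 1.7515
Length contraction: L = L₀/γ = 2.92/1.7515 = 1.67 m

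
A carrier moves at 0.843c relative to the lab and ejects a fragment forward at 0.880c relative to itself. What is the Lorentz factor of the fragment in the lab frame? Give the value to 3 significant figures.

u_lab = (0.880 + 0.843)/(1 + 0.880×0.843) = 1.723/1.74184 = 0.989184
γ = 1/√(1 − 0.989184²) = 6.82

γ ≈ 6.82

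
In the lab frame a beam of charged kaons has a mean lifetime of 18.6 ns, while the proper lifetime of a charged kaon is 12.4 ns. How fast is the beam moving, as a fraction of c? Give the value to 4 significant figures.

γ = Δt/τ₀ = 18.6/12.4 = 1.50000
β = √(1 − 1/γ²) = √(1 − 1/1.50000²) = 0.7454

β ≈ 0.7454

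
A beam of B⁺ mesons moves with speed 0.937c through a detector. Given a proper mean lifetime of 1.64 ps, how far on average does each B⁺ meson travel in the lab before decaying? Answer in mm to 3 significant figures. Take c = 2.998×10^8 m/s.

d ≈ 1.32 mm

γ = 1/√(1 − 0.937²) = 2.8626
Dilated lifetime: Δt = γτ₀ = 2.8626 × 1.64 ps = 4.6947 ps
d = vΔt = 0.937c × 4.6947 ps = 2.8091×10^8 m/s × 4.6947×10^-12 s = 1.32 mm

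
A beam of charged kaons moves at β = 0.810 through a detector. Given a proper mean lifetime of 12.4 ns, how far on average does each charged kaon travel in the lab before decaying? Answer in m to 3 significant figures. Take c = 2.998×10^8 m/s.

d ≈ 5.13 m

γ = 1/√(1 − 0.810²) = 1.7052
Dilated lifetime: Δt = γτ₀ = 1.7052 × 12.4 ns = 21.145 ns
d = vΔt = 0.810c × 21.145 ns = 2.4284×10^8 m/s × 2.1145×10^-8 s = 5.13 m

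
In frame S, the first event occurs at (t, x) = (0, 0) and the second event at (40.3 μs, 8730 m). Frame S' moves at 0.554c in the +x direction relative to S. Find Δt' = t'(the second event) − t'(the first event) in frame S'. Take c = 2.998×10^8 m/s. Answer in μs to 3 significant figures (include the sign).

Δt' ≈ 29.0 μs

γ = 1/√(1 − 0.554²) = 1.2012
Δt' = γ(Δt − vΔx/c²) = 1.2012 × (40.3 μs − 0.554×8730 m / (2.998×10^8 m/s))
= 1.2012 × (24.168 μs) = 29.0 μs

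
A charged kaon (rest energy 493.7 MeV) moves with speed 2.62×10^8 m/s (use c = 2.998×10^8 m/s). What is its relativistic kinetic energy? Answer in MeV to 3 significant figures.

β = v/c = 2.62×10^8 / 2.998×10^8 = 0.87392
γ = 1/√(1 − 0.87392²) = 2.0573
K = (γ − 1)m₀c² = (2.0573 − 1) × 493.7 MeV = 1.0573 × 493.7 MeV = 522 MeV

K ≈ 522 MeV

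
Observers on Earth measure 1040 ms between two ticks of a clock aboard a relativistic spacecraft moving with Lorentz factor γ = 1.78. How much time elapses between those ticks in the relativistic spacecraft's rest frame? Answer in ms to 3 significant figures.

τ₀ ≈ 584 ms

γ = 1.78 (given)
Proper time: τ₀ = Δt/γ = 1040/1.78 = 584 ms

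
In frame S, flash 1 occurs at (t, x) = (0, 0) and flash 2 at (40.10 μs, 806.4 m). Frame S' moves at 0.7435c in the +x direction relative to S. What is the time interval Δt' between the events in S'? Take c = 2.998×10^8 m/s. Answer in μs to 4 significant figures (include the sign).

Δt' ≈ 56.97 μs

γ = 1/√(1 − 0.7435²) = 1.49536
Δt' = γ(Δt − vΔx/c²) = 1.49536 × (40.10 μs − 0.7435×806.4 m / (2.998×10^8 m/s))
= 1.49536 × (38.1001 μs) = 56.97 μs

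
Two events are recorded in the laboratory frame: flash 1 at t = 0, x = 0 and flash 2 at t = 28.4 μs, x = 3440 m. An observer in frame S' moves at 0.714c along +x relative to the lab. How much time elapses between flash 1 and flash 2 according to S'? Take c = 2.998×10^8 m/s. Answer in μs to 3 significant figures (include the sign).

Δt' ≈ 28.9 μs

γ = 1/√(1 − 0.714²) = 1.4283
Δt' = γ(Δt − vΔx/c²) = 1.4283 × (28.4 μs − 0.714×3440 m / (2.998×10^8 m/s))
= 1.4283 × (20.207 μs) = 28.9 μs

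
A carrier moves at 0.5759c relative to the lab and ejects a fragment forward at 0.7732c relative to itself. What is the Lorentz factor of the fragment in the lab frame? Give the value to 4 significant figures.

u_lab = (0.7732 + 0.5759)/(1 + 0.7732×0.5759) = 1.3491/1.445286 = 0.9334485
γ = 1/√(1 − 0.9334485²) = 2.788

γ ≈ 2.788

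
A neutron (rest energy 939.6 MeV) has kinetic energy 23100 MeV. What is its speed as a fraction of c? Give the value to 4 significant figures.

γ = 1 + K/(m₀c²) = 1 + 23100/939.6 = 25.5849
β = √(1 − 1/γ²) = 0.9992

β ≈ 0.9992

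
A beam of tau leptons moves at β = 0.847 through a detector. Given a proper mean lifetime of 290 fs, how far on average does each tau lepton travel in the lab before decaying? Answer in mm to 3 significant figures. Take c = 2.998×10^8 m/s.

d ≈ 0.139 mm

γ = 1/√(1 − 0.847²) = 1.8811
Dilated lifetime: Δt = γτ₀ = 1.8811 × 290 fs = 545.53 fs
d = vΔt = 0.847c × 545.53 fs = 2.5393×10^8 m/s × 5.4553×10^-13 s = 0.139 mm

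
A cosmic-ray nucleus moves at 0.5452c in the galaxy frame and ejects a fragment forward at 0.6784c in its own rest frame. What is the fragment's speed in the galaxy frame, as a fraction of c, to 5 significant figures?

Compose boost 2: (0.6784 + 0.5452)/(1 + 0.6784×0.5452) = 1.2236/1.369864 = 0.89323

u ≈ 0.89323c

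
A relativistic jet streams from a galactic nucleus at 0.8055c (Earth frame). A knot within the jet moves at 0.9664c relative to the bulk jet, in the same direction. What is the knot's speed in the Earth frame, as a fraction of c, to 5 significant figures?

u ≈ 0.99633c

Relativistic velocity addition: u = (u' + v)/(1 + u'v/c²)
= (0.9664 + 0.8055)/(1 + 0.9664×0.8055) = 1.7719/1.778435 = 0.99633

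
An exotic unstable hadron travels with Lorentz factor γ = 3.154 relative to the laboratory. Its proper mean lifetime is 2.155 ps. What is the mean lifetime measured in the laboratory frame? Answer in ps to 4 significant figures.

γ = 3.154 (given)
Time dilation: Δt = γτ₀ = 3.154 × 2.155 ps = 6.797 ps

Δt ≈ 6.797 ps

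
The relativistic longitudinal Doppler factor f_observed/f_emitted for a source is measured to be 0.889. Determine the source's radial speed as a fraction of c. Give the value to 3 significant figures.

β ≈ 0.117

f_obs/f_src = √((1−β)/(1+β)) = 0.889  ⇒  (1−β)/(1+β) = 0.79032
β = |1 − D²|/(1 + D²) = |1 − 0.79032|/(1 + 0.79032) = 0.117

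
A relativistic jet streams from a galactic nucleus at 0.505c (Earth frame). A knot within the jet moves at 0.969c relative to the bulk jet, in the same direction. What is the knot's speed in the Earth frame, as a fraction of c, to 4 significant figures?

u ≈ 0.9897c

Relativistic velocity addition: u = (u' + v)/(1 + u'v/c²)
= (0.969 + 0.505)/(1 + 0.969×0.505) = 1.474/1.48934 = 0.9897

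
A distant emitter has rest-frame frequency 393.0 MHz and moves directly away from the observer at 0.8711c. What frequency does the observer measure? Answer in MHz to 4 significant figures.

f_obs ≈ 103.2 MHz

Relativistic Doppler: f_obs = f_src √((1−β)/(1+β))
= 393.0 × √(0.128900/1.87110) = 393.0 × 0.262469 = 103.2 MHz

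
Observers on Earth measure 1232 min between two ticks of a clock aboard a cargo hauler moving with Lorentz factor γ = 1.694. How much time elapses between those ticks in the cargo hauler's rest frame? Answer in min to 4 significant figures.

γ = 1.694 (given)
Proper time: τ₀ = Δt/γ = 1232/1.694 = 727.3 min

τ₀ ≈ 727.3 min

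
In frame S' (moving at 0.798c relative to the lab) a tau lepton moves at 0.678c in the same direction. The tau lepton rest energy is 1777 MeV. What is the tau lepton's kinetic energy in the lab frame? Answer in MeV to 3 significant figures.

K ≈ 4400 MeV

u_lab = (0.678 + 0.798)/(1 + 0.678×0.798) = 0.957792
γ = 1/√(1 − 0.957792²) = 3.4787
K = (γ − 1)m₀c² = (3.4787 − 1) × 1777 = 2.4787 × 1777 = 4400 MeV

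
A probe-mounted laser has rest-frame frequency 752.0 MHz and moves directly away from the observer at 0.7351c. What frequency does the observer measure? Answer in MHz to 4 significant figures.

f_obs ≈ 293.8 MHz

Relativistic Doppler: f_obs = f_src √((1−β)/(1+β))
= 752.0 × √(0.264900/1.73510) = 752.0 × 0.390732 = 293.8 MHz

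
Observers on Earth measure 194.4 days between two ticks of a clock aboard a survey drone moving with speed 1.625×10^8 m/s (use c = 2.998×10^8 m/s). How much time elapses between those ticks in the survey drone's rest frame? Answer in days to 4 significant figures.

τ₀ ≈ 163.4 days

β = v/c = 1.625×10^8 / 2.998×10^8 = 0.542028
γ = 1/√(1 − 0.542028²) = 1.18997
Proper time: τ₀ = Δt/γ = 194.4/1.18997 = 163.4 days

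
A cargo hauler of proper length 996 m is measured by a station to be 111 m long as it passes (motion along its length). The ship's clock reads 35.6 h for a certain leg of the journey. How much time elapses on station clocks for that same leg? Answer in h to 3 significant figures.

Δt ≈ 319 h

Length contraction ⇒ γ = L₀/L = 996/111 = 8.9730
Time dilation: Δt = γτ₀ = 8.9730 × 35.6 h = 319 h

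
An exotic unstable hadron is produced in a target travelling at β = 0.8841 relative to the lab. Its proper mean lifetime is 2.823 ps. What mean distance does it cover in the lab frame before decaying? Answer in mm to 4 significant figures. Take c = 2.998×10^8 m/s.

γ = 1/√(1 − 0.8841²) = 2.13996
Dilated lifetime: Δt = γτ₀ = 2.13996 × 2.823 ps = 6.04112 ps
d = vΔt = 0.8841c × 6.04112 ps = 2.65053×10^8 m/s × 6.04112×10^-12 s = 1.601 mm

d ≈ 1.601 mm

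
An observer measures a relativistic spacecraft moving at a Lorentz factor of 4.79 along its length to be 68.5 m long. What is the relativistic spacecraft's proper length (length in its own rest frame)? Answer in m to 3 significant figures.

L₀ ≈ 328 m

γ = 4.79 (given)
L₀ = γL = 4.79 × 68.5 = 328 m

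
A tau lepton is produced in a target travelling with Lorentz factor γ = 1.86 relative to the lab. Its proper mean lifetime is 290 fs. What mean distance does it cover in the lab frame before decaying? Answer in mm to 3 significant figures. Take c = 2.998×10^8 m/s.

d ≈ 0.136 mm

β = √(1 − 1/γ²) = √(1 − 1/1.86²) = 0.84318
Dilated lifetime: Δt = γτ₀ = 1.86 × 290 fs = 539.40 fs
d = vΔt = 0.84318c × 539.40 fs = 2.5278×10^8 m/s × 5.3940×10^-13 s = 0.136 mm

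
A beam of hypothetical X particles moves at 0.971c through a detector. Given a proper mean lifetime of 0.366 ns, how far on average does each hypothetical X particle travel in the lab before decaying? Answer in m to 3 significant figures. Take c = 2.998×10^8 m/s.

d ≈ 0.446 m

γ = 1/√(1 − 0.971²) = 4.1827
Dilated lifetime: Δt = γτ₀ = 4.1827 × 0.366 ns = 1.5309 ns
d = vΔt = 0.971c × 1.5309 ns = 2.9111×10^8 m/s × 1.5309×10^-9 s = 0.446 m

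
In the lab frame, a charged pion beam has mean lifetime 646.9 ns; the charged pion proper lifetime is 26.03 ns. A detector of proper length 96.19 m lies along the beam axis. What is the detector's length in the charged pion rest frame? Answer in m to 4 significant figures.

Time dilation ⇒ γ = Δt/τ₀ = 646.9/26.03 = 24.8521
Length contraction: L = L₀/γ = 96.19/24.8521 = 3.870 m

L ≈ 3.870 m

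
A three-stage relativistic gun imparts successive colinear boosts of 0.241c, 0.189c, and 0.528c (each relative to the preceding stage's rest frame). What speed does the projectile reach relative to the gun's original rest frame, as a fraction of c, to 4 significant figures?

Compose boost 2: (0.189 + 0.241)/(1 + 0.189×0.241) = 0.4300/1.04555 = 0.411267
Compose boost 3: (0.528 + 0.411267)/(1 + 0.528×0.411267) = 0.939267/1.21715 = 0.7717

u ≈ 0.7717c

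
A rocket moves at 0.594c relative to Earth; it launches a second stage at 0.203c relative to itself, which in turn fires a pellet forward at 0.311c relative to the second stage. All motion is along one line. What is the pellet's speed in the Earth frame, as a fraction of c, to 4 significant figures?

Compose boost 2: (0.203 + 0.594)/(1 + 0.203×0.594) = 0.7970/1.12058 = 0.711238
Compose boost 3: (0.311 + 0.711238)/(1 + 0.311×0.711238) = 1.02224/1.22119 = 0.8371

u ≈ 0.8371c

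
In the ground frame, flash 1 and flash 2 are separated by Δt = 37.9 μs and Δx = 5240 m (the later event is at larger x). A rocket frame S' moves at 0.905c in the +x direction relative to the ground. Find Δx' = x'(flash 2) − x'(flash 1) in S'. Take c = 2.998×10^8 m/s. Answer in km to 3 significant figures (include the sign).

Δx' ≈ -11.9 km

γ = 1/√(1 − 0.905²) = 2.3507
Δx' = γ(Δx − vΔt) = 2.3507 × (5240 m − 0.905×(2.998×10^8 m/s)×37.9×10^-6 s)
= 2.3507 × (-5043.0 m) = -11.9 km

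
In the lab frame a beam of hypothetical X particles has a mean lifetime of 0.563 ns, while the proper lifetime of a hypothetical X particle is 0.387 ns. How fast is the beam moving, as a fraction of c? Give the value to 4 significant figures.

γ = Δt/τ₀ = 0.563/0.387 = 1.45478
β = √(1 − 1/γ²) = √(1 − 1/1.45478²) = 0.7263

β ≈ 0.7263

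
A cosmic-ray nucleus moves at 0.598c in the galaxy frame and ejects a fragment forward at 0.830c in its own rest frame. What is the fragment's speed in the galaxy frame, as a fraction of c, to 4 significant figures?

Compose boost 2: (0.830 + 0.598)/(1 + 0.830×0.598) = 1.428/1.49634 = 0.9543

u ≈ 0.9543c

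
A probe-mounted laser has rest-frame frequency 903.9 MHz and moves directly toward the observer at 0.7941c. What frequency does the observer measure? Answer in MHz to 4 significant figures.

Relativistic Doppler: f_obs = f_src √((1+β)/(1−β))
= 903.9 × √(1.79410/0.205900) = 903.9 × 2.95186 = 2668 MHz

f_obs ≈ 2668 MHz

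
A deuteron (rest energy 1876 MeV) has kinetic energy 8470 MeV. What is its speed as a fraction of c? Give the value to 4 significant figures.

β ≈ 0.9834

γ = 1 + K/(m₀c²) = 1 + 8470/1876 = 5.51493
β = √(1 − 1/γ²) = 0.9834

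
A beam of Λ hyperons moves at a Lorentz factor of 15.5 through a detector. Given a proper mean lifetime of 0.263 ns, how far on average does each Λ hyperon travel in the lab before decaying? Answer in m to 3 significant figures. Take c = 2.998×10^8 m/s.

β = √(1 − 1/γ²) = √(1 − 1/15.5²) = 0.99792
Dilated lifetime: Δt = γτ₀ = 15.5 × 0.263 ns = 4.0765 ns
d = vΔt = 0.99792c × 4.0765 ns = 2.9918×10^8 m/s × 4.0765×10^-9 s = 1.22 m

d ≈ 1.22 m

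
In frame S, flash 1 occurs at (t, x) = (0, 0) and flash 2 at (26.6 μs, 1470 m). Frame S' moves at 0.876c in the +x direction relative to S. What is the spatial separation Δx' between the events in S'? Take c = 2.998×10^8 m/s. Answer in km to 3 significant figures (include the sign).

Δx' ≈ -11.4 km

γ = 1/√(1 − 0.876²) = 2.0734
Δx' = γ(Δx − vΔt) = 2.0734 × (1470 m − 0.876×(2.998×10^8 m/s)×26.6×10^-6 s)
= 2.0734 × (-5515.8 m) = -11.4 km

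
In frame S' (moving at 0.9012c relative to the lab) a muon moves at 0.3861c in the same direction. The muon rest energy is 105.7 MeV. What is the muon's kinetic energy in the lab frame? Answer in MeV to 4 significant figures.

K ≈ 250.7 MeV

u_lab = (0.3861 + 0.9012)/(1 + 0.3861×0.9012) = 0.9550034
γ = 1/√(1 − 0.9550034²) = 3.37160
K = (γ − 1)m₀c² = (3.37160 − 1) × 105.7 = 2.37160 × 105.7 = 250.7 MeV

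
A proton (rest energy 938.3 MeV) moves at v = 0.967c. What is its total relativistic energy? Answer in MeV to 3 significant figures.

γ = 1/√(1 − 0.967²) = 3.9250
E = γm₀c² = 3.9250 × 938.3 MeV = 3680 MeV

E ≈ 3680 MeV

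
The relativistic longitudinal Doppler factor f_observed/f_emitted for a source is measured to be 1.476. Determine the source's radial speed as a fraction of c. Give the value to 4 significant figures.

β ≈ 0.3708

f_obs/f_src = √((1+β)/(1−β)) = 1.476  ⇒  (1+β)/(1−β) = 2.17858
β = |1 − D²|/(1 + D²) = |1 − 2.17858|/(1 + 2.17858) = 0.3708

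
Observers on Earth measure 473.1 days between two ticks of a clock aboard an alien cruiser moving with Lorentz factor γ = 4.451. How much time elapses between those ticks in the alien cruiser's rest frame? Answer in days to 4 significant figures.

τ₀ ≈ 106.3 days

γ = 4.451 (given)
Proper time: τ₀ = Δt/γ = 473.1/4.451 = 106.3 days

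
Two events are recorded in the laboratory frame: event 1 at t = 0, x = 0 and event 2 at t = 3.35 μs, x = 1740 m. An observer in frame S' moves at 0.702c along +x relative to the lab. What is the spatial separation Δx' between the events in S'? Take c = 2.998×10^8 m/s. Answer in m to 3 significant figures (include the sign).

γ = 1/√(1 − 0.702²) = 1.4041
Δx' = γ(Δx − vΔt) = 1.4041 × (1740 m − 0.702×(2.998×10^8 m/s)×3.35×10^-6 s)
= 1.4041 × (1035.0 m) = 1450 m

Δx' ≈ 1450 m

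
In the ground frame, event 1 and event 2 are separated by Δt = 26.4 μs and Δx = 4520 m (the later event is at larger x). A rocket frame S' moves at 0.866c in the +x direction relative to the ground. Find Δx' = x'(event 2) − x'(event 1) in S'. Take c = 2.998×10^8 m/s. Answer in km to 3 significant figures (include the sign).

γ = 1/√(1 − 0.866²) = 1.9998
Δx' = γ(Δx − vΔt) = 1.9998 × (4520 m − 0.866×(2.998×10^8 m/s)×26.4×10^-6 s)
= 1.9998 × (-2334.1 m) = -4.67 km

Δx' ≈ -4.67 km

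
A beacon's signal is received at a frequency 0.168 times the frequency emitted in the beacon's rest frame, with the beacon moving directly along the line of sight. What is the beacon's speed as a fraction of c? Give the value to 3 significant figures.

f_obs/f_src = √((1−β)/(1+β)) = 0.168  ⇒  (1−β)/(1+β) = 0.028224
β = |1 − D²|/(1 + D²) = |1 − 0.028224|/(1 + 0.028224) = 0.945

β ≈ 0.945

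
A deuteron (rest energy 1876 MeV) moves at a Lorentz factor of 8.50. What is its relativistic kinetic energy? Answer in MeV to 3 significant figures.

γ = 8.50 (given)
K = (γ − 1)m₀c² = (8.50 − 1) × 1876 MeV = 7.5000 × 1876 MeV = 14100 MeV

K ≈ 14100 MeV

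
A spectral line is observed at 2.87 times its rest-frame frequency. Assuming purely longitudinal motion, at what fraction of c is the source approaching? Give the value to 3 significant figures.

β ≈ 0.783

f_obs/f_src = √((1+β)/(1−β)) = 2.87  ⇒  (1+β)/(1−β) = 8.2369
β = |1 − D²|/(1 + D²) = |1 − 8.2369|/(1 + 8.2369) = 0.783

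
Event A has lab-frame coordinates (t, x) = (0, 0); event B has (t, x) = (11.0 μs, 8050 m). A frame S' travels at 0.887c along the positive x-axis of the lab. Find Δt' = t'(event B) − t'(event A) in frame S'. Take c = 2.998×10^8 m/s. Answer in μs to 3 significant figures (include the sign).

γ = 1/√(1 − 0.887²) = 2.1656
Δt' = γ(Δt − vΔx/c²) = 2.1656 × (11.0 μs − 0.887×8050 m / (2.998×10^8 m/s))
= 2.1656 × (-12.817 μs) = -27.8 μs

Δt' ≈ -27.8 μs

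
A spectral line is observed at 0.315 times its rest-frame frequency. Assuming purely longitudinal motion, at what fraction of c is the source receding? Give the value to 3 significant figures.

β ≈ 0.819

f_obs/f_src = √((1−β)/(1+β)) = 0.315  ⇒  (1−β)/(1+β) = 0.099225
β = |1 − D²|/(1 + D²) = |1 − 0.099225|/(1 + 0.099225) = 0.819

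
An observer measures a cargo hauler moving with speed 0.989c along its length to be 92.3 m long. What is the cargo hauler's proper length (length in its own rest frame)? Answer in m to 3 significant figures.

γ = 1/√(1 − 0.989²) = 6.7606
L₀ = γL = 6.7606 × 92.3 = 624 m

L₀ ≈ 624 m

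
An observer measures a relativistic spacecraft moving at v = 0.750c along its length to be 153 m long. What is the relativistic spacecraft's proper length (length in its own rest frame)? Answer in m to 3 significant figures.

γ = 1/√(1 − 0.750²) = 1.5119
L₀ = γL = 1.5119 × 153 = 231 m

L₀ ≈ 231 m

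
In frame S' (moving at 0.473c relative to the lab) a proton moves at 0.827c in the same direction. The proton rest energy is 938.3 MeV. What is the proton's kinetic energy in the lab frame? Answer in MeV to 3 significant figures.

K ≈ 1700 MeV

u_lab = (0.827 + 0.473)/(1 + 0.827×0.473) = 0.934465
γ = 1/√(1 − 0.934465²) = 2.8085
K = (γ − 1)m₀c² = (2.8085 − 1) × 938.3 = 1.8085 × 938.3 = 1700 MeV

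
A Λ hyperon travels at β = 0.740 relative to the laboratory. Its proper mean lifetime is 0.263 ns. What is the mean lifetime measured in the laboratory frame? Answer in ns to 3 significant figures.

Δt ≈ 0.391 ns

γ = 1/√(1 − 0.740²) = 1.4868
Time dilation: Δt = γτ₀ = 1.4868 × 0.263 ns = 0.391 ns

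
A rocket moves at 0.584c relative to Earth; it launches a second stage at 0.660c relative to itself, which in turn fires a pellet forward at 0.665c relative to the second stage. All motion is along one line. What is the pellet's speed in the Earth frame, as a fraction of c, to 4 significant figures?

Compose boost 2: (0.660 + 0.584)/(1 + 0.660×0.584) = 1.244/1.38544 = 0.897910
Compose boost 3: (0.665 + 0.897910)/(1 + 0.665×0.897910) = 1.56291/1.59711 = 0.9786

u ≈ 0.9786c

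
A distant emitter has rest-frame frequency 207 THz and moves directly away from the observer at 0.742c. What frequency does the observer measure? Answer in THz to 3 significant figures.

Relativistic Doppler: f_obs = f_src √((1−β)/(1+β))
= 207 × √(0.25800/1.7420) = 207 × 0.38484 = 79.7 THz

f_obs ≈ 79.7 THz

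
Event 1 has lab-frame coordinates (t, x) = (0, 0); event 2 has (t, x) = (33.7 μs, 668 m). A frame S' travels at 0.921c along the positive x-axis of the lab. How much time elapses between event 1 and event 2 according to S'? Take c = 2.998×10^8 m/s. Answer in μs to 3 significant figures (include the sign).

γ = 1/√(1 − 0.921²) = 2.5670
Δt' = γ(Δt − vΔx/c²) = 2.5670 × (33.7 μs − 0.921×668 m / (2.998×10^8 m/s))
= 2.5670 × (31.648 μs) = 81.2 μs

Δt' ≈ 81.2 μs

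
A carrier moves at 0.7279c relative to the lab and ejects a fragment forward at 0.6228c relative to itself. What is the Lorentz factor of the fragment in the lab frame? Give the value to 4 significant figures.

u_lab = (0.6228 + 0.7279)/(1 + 0.6228×0.7279) = 1.3507/1.453336 = 0.9293790
γ = 1/√(1 − 0.9293790²) = 2.709

γ ≈ 2.709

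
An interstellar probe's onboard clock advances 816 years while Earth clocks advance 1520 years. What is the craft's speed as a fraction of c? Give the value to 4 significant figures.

β ≈ 0.8437

γ = Δt/τ₀ = 1520/816 = 1.86275
β = √(1 − 1/γ²) = √(1 − 1/1.86275²) = 0.8437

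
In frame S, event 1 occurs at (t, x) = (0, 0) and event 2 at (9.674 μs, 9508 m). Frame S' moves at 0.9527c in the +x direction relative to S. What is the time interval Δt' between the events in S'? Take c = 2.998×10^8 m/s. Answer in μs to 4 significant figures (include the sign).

γ = 1/√(1 − 0.9527²) = 3.29042
Δt' = γ(Δt − vΔx/c²) = 3.29042 × (9.674 μs − 0.9527×9508 m / (2.998×10^8 m/s))
= 3.29042 × (-20.5404 μs) = -67.59 μs

Δt' ≈ -67.59 μs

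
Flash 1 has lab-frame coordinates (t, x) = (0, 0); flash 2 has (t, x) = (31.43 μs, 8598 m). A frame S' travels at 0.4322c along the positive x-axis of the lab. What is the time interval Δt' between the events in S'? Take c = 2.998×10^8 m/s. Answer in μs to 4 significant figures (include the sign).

γ = 1/√(1 − 0.4322²) = 1.10892
Δt' = γ(Δt − vΔx/c²) = 1.10892 × (31.43 μs − 0.4322×8598 m / (2.998×10^8 m/s))
= 1.10892 × (19.0349 μs) = 21.11 μs

Δt' ≈ 21.11 μs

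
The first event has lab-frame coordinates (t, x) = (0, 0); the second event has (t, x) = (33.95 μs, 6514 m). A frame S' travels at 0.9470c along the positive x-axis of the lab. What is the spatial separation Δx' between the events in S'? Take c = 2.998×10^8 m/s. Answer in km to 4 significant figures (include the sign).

γ = 1/√(1 − 0.9470²) = 3.11300
Δx' = γ(Δx − vΔt) = 3.11300 × (6514 m − 0.9470×(2.998×10^8 m/s)×33.95×10^-6 s)
= 3.11300 × (-3124.76 m) = -9.727 km

Δx' ≈ -9.727 km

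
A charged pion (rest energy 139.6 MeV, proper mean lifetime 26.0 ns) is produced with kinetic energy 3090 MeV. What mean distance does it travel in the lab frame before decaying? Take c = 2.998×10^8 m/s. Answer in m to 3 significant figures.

d ≈ 180 m

γ = 1 + K/(m₀c²) = 1 + 3090/139.6 = 23.135
β = √(1 − 1/γ²) = 0.99907
Dilated lifetime: γτ₀ = 23.135 × 26.0 ns = 601.50 ns
d = βc·γτ₀ = 0.99907 × (2.998×10^8 m/s) × 6.0150×10^-7 s = 180 m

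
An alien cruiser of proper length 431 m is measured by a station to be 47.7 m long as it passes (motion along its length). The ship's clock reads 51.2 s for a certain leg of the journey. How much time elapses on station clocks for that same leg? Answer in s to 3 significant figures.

Length contraction ⇒ γ = L₀/L = 431/47.7 = 9.0356
Time dilation: Δt = γτ₀ = 9.0356 × 51.2 s = 463 s

Δt ≈ 463 s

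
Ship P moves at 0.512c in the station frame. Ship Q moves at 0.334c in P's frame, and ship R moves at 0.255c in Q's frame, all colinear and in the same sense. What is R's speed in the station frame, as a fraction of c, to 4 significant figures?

Compose boost 2: (0.334 + 0.512)/(1 + 0.334×0.512) = 0.8460/1.17101 = 0.722455
Compose boost 3: (0.255 + 0.722455)/(1 + 0.255×0.722455) = 0.977455/1.18423 = 0.8254

u ≈ 0.8254c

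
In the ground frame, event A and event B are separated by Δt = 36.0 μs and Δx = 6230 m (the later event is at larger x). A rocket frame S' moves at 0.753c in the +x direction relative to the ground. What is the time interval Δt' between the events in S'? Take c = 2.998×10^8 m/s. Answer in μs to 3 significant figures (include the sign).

Δt' ≈ 30.9 μs

γ = 1/√(1 − 0.753²) = 1.5197
Δt' = γ(Δt − vΔx/c²) = 1.5197 × (36.0 μs − 0.753×6230 m / (2.998×10^8 m/s))
= 1.5197 × (20.352 μs) = 30.9 μs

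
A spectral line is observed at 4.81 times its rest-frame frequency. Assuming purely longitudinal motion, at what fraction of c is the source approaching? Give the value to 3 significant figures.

β ≈ 0.917

f_obs/f_src = √((1+β)/(1−β)) = 4.81  ⇒  (1+β)/(1−β) = 23.136
β = |1 − D²|/(1 + D²) = |1 − 23.136|/(1 + 23.136) = 0.917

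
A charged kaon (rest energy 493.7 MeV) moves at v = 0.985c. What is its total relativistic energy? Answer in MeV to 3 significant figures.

E ≈ 2860 MeV

γ = 1/√(1 − 0.985²) = 5.7953
E = γm₀c² = 5.7953 × 493.7 MeV = 2860 MeV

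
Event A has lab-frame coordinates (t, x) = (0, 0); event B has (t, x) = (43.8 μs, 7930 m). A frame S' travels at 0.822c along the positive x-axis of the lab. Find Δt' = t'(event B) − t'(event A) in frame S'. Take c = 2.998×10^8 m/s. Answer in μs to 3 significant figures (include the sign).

γ = 1/√(1 − 0.822²) = 1.7560
Δt' = γ(Δt − vΔx/c²) = 1.7560 × (43.8 μs − 0.822×7930 m / (2.998×10^8 m/s))
= 1.7560 × (22.057 μs) = 38.7 μs

Δt' ≈ 38.7 μs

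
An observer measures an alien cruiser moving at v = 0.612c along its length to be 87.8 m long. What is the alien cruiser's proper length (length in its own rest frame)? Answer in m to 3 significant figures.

γ = 1/√(1 − 0.612²) = 1.2644
L₀ = γL = 1.2644 × 87.8 = 111 m

L₀ ≈ 111 m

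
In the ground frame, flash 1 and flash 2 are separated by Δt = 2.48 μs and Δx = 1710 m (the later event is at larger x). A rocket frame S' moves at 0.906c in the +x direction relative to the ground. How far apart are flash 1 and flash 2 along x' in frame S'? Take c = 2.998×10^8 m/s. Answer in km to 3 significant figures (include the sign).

Δx' ≈ 2.45 km

γ = 1/√(1 − 0.906²) = 2.3625
Δx' = γ(Δx − vΔt) = 2.3625 × (1710 m − 0.906×(2.998×10^8 m/s)×2.48×10^-6 s)
= 2.3625 × (1036.4 m) = 2.45 km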